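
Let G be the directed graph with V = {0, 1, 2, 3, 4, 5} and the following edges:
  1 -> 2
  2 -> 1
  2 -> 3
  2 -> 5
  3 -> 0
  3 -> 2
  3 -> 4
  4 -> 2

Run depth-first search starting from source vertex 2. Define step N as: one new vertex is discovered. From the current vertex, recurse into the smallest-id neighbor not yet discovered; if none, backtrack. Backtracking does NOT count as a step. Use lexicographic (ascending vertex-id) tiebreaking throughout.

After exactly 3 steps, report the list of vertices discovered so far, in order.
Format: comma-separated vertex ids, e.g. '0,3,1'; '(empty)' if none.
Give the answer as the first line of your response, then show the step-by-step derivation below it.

2,1,3

step 1: discover 2; path=2; order=2
step 2: discover 1; path=2>1; order=2,1
step 3: discover 3; path=2>3; order=2,1,3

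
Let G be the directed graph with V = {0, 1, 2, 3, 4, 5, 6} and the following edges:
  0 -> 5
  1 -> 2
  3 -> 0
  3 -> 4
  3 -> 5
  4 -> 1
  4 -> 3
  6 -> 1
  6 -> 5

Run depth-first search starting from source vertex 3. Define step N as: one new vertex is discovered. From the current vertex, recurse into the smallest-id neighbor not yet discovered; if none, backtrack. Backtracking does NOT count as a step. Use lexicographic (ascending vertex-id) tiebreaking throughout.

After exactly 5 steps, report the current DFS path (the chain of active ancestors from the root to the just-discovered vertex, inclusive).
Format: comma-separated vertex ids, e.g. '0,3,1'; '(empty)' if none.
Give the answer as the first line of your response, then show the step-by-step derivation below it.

3,4,1

step 1: discover 3; path=3; order=3
step 2: discover 0; path=3>0; order=3,0
step 3: discover 5; path=3>0>5; order=3,0,5
step 4: discover 4; path=3>4; order=3,0,5,4
step 5: discover 1; path=3>4>1; order=3,0,5,4,1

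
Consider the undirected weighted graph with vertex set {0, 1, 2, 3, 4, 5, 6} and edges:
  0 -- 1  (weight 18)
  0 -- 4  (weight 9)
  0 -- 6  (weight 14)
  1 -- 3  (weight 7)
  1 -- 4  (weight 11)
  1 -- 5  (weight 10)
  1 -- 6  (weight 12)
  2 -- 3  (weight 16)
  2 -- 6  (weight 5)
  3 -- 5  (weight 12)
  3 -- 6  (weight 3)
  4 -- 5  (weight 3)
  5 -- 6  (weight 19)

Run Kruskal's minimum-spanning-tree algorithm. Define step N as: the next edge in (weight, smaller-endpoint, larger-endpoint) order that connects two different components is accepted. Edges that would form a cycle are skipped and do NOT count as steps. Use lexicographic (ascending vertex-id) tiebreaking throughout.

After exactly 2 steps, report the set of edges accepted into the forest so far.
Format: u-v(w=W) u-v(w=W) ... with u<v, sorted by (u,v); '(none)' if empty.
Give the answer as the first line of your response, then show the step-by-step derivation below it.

3-6(w=3) 4-5(w=3)

step 1: add edge 3-6 (w=3); MST = {3-6(w=3)}
step 2: add edge 4-5 (w=3); MST = {3-6(w=3) 4-5(w=3)}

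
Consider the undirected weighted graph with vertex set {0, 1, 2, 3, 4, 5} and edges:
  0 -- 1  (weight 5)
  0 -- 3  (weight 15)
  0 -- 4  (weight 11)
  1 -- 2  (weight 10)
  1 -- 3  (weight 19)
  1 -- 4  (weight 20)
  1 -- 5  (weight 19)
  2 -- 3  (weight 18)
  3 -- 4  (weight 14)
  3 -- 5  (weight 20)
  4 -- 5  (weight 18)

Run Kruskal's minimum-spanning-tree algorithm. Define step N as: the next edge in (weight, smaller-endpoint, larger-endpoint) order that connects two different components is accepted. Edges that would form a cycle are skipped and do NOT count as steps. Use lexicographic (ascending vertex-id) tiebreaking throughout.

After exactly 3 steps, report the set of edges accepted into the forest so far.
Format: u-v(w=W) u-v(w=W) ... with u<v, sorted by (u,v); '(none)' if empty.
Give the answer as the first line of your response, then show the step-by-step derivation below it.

0-1(w=5) 0-4(w=11) 1-2(w=10)

step 1: add edge 0-1 (w=5); MST = {0-1(w=5)}
step 2: add edge 1-2 (w=10); MST = {0-1(w=5) 1-2(w=10)}
step 3: add edge 0-4 (w=11); MST = {0-1(w=5) 0-4(w=11) 1-2(w=10)}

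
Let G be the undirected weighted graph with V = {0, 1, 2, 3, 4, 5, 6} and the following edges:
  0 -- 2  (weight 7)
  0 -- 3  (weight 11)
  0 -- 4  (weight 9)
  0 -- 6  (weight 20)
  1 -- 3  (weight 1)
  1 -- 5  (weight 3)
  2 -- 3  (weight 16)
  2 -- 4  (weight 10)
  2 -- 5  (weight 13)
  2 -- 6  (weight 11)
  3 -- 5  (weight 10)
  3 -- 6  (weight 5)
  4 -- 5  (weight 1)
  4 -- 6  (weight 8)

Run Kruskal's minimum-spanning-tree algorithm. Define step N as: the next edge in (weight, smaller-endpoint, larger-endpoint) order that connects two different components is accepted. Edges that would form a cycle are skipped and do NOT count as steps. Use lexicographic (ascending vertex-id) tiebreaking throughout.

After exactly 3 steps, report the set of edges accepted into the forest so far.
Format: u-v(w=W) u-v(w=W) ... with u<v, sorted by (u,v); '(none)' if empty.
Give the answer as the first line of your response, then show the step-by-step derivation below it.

1-3(w=1) 1-5(w=3) 4-5(w=1)

step 1: add edge 1-3 (w=1); MST = {1-3(w=1)}
step 2: add edge 4-5 (w=1); MST = {1-3(w=1) 4-5(w=1)}
step 3: add edge 1-5 (w=3); MST = {1-3(w=1) 1-5(w=3) 4-5(w=1)}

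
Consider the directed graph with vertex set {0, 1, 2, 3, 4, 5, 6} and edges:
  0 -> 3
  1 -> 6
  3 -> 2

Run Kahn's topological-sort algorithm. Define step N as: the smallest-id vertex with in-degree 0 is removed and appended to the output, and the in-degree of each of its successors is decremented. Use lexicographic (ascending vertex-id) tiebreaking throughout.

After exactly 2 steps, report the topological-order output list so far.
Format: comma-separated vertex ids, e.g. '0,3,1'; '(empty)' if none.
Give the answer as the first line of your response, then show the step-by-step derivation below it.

0,1

step 1: output 0; order=[0]; indeg=(0,0,1,0,0,0,1)
step 2: output 1; order=[0,1]; indeg=(0,0,1,0,0,0,0)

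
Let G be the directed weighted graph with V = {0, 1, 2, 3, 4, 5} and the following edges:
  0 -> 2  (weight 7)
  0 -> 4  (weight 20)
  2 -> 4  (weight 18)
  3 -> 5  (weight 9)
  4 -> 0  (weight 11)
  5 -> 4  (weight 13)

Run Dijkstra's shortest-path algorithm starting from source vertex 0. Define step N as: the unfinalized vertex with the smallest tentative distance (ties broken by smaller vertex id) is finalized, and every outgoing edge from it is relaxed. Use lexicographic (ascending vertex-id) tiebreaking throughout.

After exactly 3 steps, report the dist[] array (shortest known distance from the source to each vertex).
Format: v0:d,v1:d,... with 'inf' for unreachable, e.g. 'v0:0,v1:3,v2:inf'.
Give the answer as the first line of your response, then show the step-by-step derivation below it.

v0:0,v1:inf,v2:7,v3:inf,v4:20,v5:inf

step 1: dist = v0:0,v1:inf,v2:7,v3:inf,v4:20,v5:inf
step 2: dist = v0:0,v1:inf,v2:7,v3:inf,v4:20,v5:inf
step 3: dist = v0:0,v1:inf,v2:7,v3:inf,v4:20,v5:inf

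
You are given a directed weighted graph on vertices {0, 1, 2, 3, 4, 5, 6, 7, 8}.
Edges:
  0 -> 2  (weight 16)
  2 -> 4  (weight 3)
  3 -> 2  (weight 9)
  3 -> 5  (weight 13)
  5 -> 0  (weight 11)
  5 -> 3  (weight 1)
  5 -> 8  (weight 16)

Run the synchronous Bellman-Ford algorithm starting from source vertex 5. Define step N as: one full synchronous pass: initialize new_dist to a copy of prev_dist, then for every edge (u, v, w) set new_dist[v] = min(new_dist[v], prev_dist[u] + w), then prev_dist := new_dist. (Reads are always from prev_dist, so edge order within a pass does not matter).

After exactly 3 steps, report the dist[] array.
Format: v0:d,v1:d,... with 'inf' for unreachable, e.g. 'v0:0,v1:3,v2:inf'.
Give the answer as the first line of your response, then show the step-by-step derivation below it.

v0:11,v1:inf,v2:10,v3:1,v4:13,v5:0,v6:inf,v7:inf,v8:16

step 1: dist = v0:11,v1:inf,v2:inf,v3:1,v4:inf,v5:0,v6:inf,v7:inf,v8:16
step 2: dist = v0:11,v1:inf,v2:10,v3:1,v4:inf,v5:0,v6:inf,v7:inf,v8:16
step 3: dist = v0:11,v1:inf,v2:10,v3:1,v4:13,v5:0,v6:inf,v7:inf,v8:16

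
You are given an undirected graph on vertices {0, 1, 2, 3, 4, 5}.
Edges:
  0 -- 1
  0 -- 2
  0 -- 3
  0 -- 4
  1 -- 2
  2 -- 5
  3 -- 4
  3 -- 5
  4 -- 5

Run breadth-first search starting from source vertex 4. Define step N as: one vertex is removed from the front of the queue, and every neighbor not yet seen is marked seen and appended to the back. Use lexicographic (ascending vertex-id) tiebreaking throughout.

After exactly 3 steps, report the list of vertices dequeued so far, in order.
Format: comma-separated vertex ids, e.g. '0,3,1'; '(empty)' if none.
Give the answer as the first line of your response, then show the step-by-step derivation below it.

4,0,3

step 1: dequeue 4; queue=[0,3,5]; order=4
step 2: dequeue 0; queue=[3,5,1,2]; order=4,0
step 3: dequeue 3; queue=[5,1,2]; order=4,0,3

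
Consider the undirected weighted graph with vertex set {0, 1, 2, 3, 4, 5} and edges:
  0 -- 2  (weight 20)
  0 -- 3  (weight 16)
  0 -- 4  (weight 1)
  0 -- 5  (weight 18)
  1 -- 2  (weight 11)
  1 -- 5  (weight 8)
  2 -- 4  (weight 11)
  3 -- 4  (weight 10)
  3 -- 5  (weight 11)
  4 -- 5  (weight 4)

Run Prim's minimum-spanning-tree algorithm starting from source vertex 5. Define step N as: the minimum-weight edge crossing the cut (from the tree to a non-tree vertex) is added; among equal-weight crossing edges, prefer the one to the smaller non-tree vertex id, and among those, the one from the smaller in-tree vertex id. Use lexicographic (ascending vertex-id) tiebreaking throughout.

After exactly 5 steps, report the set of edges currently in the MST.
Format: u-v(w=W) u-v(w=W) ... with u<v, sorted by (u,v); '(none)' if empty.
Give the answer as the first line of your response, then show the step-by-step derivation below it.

0-4(w=1) 1-2(w=11) 1-5(w=8) 3-4(w=10) 4-5(w=4)

step 1: add edge 4-5 (w=4); MST = {4-5(w=4)}
step 2: add edge 0-4 (w=1); MST = {0-4(w=1) 4-5(w=4)}
step 3: add edge 1-5 (w=8); MST = {0-4(w=1) 1-5(w=8) 4-5(w=4)}
step 4: add edge 3-4 (w=10); MST = {0-4(w=1) 1-5(w=8) 3-4(w=10) 4-5(w=4)}
step 5: add edge 1-2 (w=11); MST = {0-4(w=1) 1-2(w=11) 1-5(w=8) 3-4(w=10) 4-5(w=4)}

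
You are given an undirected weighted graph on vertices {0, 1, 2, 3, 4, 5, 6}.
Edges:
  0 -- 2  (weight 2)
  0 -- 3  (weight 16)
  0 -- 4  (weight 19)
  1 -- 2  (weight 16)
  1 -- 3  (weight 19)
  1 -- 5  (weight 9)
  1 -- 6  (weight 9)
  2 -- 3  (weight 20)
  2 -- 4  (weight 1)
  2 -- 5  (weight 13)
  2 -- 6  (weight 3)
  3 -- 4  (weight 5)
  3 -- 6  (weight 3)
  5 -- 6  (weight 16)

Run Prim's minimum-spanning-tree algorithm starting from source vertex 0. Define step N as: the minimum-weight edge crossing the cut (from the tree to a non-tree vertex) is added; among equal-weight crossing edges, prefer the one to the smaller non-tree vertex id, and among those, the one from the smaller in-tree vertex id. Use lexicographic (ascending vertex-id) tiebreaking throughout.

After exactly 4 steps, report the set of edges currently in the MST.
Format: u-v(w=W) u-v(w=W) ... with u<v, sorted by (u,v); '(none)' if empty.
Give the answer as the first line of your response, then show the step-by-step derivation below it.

0-2(w=2) 2-4(w=1) 2-6(w=3) 3-6(w=3)

step 1: add edge 0-2 (w=2); MST = {0-2(w=2)}
step 2: add edge 2-4 (w=1); MST = {0-2(w=2) 2-4(w=1)}
step 3: add edge 2-6 (w=3); MST = {0-2(w=2) 2-4(w=1) 2-6(w=3)}
step 4: add edge 3-6 (w=3); MST = {0-2(w=2) 2-4(w=1) 2-6(w=3) 3-6(w=3)}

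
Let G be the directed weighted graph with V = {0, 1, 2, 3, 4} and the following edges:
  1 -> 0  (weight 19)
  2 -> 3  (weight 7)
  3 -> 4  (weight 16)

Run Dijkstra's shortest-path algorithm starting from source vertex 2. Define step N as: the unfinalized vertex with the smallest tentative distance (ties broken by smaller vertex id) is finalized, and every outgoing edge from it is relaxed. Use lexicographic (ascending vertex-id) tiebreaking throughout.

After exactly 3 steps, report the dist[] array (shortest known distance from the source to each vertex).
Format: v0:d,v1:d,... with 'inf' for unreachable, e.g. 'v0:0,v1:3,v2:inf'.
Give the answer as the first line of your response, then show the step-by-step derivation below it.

v0:inf,v1:inf,v2:0,v3:7,v4:23

step 1: dist = v0:inf,v1:inf,v2:0,v3:7,v4:inf
step 2: dist = v0:inf,v1:inf,v2:0,v3:7,v4:23
step 3: dist = v0:inf,v1:inf,v2:0,v3:7,v4:23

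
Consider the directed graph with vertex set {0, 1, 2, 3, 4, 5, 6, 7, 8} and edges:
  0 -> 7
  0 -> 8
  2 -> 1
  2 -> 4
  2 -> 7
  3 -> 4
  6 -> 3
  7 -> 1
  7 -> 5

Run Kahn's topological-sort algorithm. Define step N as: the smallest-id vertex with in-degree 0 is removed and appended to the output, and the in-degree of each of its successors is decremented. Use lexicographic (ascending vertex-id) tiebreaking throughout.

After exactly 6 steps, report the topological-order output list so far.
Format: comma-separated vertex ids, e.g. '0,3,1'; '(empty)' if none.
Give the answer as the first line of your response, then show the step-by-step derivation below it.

0,2,6,3,4,7

step 1: output 0; order=[0]; indeg=(0,2,0,1,2,1,0,1,0)
step 2: output 2; order=[0,2]; indeg=(0,1,0,1,1,1,0,0,0)
step 3: output 6; order=[0,2,6]; indeg=(0,1,0,0,1,1,0,0,0)
step 4: output 3; order=[0,2,6,3]; indeg=(0,1,0,0,0,1,0,0,0)
step 5: output 4; order=[0,2,6,3,4]; indeg=(0,1,0,0,0,1,0,0,0)
step 6: output 7; order=[0,2,6,3,4,7]; indeg=(0,0,0,0,0,0,0,0,0)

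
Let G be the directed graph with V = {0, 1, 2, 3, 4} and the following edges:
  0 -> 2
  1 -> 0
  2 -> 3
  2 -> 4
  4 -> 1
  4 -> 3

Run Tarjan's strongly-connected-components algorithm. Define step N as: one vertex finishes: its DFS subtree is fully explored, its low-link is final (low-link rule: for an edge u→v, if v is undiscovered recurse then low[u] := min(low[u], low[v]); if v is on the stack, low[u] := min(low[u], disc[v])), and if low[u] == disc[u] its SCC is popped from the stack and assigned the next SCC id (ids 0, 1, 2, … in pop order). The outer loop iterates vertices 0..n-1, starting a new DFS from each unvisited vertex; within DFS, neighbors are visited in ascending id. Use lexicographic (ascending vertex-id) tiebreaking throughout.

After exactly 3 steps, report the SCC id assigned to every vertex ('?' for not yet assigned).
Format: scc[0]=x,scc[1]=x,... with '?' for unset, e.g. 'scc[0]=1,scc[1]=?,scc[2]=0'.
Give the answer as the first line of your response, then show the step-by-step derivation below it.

scc[0]=?,scc[1]=?,scc[2]=?,scc[3]=0,scc[4]=?

step 1: low=(low[0]=0,low[1]=?,low[2]=1,low[3]=2,low[4]=?); scc=(scc[0]=?,scc[1]=?,scc[2]=?,scc[3]=0,scc[4]=?)
step 2: low=(low[0]=0,low[1]=0,low[2]=1,low[3]=2,low[4]=3); scc=(scc[0]=?,scc[1]=?,scc[2]=?,scc[3]=0,scc[4]=?)
step 3: low=(low[0]=0,low[1]=0,low[2]=1,low[3]=2,low[4]=0); scc=(scc[0]=?,scc[1]=?,scc[2]=?,scc[3]=0,scc[4]=?)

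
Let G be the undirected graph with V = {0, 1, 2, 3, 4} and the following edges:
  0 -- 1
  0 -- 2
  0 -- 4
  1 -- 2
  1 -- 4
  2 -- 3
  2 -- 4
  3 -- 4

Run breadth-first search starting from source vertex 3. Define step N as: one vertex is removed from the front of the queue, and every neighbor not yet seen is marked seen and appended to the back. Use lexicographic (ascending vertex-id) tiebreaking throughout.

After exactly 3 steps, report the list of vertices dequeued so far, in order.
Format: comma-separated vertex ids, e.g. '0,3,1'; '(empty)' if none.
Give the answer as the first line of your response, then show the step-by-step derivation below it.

3,2,4

step 1: dequeue 3; queue=[2,4]; order=3
step 2: dequeue 2; queue=[4,0,1]; order=3,2
step 3: dequeue 4; queue=[0,1]; order=3,2,4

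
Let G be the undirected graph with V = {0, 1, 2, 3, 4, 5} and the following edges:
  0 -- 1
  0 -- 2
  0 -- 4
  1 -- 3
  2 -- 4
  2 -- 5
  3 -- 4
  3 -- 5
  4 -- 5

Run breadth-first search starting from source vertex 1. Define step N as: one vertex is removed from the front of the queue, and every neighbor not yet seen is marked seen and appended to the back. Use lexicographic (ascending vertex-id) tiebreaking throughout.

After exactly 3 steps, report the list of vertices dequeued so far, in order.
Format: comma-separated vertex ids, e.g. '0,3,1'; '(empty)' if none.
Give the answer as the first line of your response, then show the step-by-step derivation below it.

1,0,3

step 1: dequeue 1; queue=[0,3]; order=1
step 2: dequeue 0; queue=[3,2,4]; order=1,0
step 3: dequeue 3; queue=[2,4,5]; order=1,0,3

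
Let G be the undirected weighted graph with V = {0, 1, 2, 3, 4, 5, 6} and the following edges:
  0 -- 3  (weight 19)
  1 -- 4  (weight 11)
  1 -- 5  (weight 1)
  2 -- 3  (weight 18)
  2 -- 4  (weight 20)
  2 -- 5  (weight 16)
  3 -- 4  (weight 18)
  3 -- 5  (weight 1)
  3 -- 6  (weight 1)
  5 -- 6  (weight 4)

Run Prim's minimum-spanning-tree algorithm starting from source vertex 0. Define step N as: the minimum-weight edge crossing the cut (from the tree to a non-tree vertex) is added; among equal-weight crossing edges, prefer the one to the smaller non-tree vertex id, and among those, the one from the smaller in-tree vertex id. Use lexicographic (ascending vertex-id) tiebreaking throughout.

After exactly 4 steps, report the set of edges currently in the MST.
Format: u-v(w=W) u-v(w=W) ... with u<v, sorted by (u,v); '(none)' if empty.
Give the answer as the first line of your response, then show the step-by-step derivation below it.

0-3(w=19) 1-5(w=1) 3-5(w=1) 3-6(w=1)

step 1: add edge 0-3 (w=19); MST = {0-3(w=19)}
step 2: add edge 3-5 (w=1); MST = {0-3(w=19) 3-5(w=1)}
step 3: add edge 1-5 (w=1); MST = {0-3(w=19) 1-5(w=1) 3-5(w=1)}
step 4: add edge 3-6 (w=1); MST = {0-3(w=19) 1-5(w=1) 3-5(w=1) 3-6(w=1)}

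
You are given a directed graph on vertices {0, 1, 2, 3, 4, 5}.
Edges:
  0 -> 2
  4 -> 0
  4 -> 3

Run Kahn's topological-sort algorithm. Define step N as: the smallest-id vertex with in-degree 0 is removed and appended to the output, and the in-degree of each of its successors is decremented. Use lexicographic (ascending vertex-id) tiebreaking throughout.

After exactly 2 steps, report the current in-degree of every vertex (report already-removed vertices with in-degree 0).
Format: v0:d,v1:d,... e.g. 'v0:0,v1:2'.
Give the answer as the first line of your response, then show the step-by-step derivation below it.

v0:0,v1:0,v2:1,v3:0,v4:0,v5:0

step 1: output 1; order=[1]; indeg=(1,0,1,1,0,0)
step 2: output 4; order=[1,4]; indeg=(0,0,1,0,0,0)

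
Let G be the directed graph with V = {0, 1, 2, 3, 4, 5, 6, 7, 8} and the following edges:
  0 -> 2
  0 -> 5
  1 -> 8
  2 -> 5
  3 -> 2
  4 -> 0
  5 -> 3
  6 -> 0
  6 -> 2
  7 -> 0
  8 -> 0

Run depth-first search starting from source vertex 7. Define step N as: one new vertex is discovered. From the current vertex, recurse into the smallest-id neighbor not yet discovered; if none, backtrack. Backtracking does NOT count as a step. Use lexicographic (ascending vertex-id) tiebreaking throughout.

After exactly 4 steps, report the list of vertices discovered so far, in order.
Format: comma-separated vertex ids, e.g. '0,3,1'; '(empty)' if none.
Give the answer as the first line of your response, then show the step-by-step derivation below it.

7,0,2,5

step 1: discover 7; path=7; order=7
step 2: discover 0; path=7>0; order=7,0
step 3: discover 2; path=7>0>2; order=7,0,2
step 4: discover 5; path=7>0>2>5; order=7,0,2,5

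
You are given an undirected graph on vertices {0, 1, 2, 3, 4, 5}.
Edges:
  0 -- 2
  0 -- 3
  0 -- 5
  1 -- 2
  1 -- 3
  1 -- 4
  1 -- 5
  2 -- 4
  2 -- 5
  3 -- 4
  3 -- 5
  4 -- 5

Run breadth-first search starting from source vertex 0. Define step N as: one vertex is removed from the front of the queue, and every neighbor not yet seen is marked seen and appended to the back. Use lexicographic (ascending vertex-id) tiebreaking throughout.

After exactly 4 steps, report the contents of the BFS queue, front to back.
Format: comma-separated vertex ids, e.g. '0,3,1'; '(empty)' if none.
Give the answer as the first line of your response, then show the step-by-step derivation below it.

1,4

step 1: dequeue 0; queue=[2,3,5]; order=0
step 2: dequeue 2; queue=[3,5,1,4]; order=0,2
step 3: dequeue 3; queue=[5,1,4]; order=0,2,3
step 4: dequeue 5; queue=[1,4]; order=0,2,3,5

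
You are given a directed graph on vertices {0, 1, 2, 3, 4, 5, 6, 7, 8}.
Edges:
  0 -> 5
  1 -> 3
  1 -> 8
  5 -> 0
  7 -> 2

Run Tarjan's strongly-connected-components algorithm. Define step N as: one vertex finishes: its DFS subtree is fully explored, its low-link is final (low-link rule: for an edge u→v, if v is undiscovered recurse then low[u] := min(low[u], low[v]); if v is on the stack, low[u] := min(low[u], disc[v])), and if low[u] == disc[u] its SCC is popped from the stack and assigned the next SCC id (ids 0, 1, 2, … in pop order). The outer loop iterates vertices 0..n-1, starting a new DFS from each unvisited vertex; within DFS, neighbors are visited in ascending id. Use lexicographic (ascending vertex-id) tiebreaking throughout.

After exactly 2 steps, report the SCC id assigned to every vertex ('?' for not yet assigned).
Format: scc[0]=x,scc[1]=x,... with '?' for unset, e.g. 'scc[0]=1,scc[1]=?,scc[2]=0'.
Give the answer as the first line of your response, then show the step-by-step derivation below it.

scc[0]=0,scc[1]=?,scc[2]=?,scc[3]=?,scc[4]=?,scc[5]=0,scc[6]=?,scc[7]=?,scc[8]=?

step 1: low=(low[0]=0,low[1]=?,low[2]=?,low[3]=?,low[4]=?,low[5]=0,low[6]=?,low[7]=?,low[8]=?); scc=(scc[0]=?,scc[1]=?,scc[2]=?,scc[3]=?,scc[4]=?,scc[5]=?,scc[6]=?,scc[7]=?,scc[8]=?)
step 2: low=(low[0]=0,low[1]=?,low[2]=?,low[3]=?,low[4]=?,low[5]=0,low[6]=?,low[7]=?,low[8]=?); scc=(scc[0]=0,scc[1]=?,scc[2]=?,scc[3]=?,scc[4]=?,scc[5]=0,scc[6]=?,scc[7]=?,scc[8]=?)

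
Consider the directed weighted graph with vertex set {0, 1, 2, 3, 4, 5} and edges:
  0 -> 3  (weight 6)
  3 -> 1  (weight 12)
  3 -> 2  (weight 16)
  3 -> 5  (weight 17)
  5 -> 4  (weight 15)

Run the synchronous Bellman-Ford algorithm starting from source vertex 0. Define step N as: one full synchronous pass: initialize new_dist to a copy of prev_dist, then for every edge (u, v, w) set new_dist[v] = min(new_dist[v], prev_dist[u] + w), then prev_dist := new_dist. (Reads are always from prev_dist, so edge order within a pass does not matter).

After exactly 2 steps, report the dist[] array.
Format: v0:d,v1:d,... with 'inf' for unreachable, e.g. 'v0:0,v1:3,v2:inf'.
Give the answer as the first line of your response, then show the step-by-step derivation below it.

v0:0,v1:18,v2:22,v3:6,v4:inf,v5:23

step 1: dist = v0:0,v1:inf,v2:inf,v3:6,v4:inf,v5:inf
step 2: dist = v0:0,v1:18,v2:22,v3:6,v4:inf,v5:23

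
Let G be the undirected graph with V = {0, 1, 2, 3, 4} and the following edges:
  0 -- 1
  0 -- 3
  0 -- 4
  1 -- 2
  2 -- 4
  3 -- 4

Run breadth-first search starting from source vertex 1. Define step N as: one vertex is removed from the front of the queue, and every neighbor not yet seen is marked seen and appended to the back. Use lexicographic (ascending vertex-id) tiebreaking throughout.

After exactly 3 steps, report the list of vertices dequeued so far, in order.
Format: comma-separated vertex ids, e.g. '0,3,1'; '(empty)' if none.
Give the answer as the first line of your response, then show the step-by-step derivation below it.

1,0,2

step 1: dequeue 1; queue=[0,2]; order=1
step 2: dequeue 0; queue=[2,3,4]; order=1,0
step 3: dequeue 2; queue=[3,4]; order=1,0,2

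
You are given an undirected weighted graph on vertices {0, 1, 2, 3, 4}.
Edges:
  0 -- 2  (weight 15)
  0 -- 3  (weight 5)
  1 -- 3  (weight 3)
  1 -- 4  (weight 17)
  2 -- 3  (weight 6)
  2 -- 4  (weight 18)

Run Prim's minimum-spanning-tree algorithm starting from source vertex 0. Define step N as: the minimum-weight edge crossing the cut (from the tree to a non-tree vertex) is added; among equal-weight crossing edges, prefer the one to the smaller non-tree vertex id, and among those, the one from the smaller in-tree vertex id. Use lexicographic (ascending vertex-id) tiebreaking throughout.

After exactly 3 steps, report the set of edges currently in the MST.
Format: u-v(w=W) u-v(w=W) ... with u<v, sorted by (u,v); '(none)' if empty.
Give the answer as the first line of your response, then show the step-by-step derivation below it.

0-3(w=5) 1-3(w=3) 2-3(w=6)

step 1: add edge 0-3 (w=5); MST = {0-3(w=5)}
step 2: add edge 1-3 (w=3); MST = {0-3(w=5) 1-3(w=3)}
step 3: add edge 2-3 (w=6); MST = {0-3(w=5) 1-3(w=3) 2-3(w=6)}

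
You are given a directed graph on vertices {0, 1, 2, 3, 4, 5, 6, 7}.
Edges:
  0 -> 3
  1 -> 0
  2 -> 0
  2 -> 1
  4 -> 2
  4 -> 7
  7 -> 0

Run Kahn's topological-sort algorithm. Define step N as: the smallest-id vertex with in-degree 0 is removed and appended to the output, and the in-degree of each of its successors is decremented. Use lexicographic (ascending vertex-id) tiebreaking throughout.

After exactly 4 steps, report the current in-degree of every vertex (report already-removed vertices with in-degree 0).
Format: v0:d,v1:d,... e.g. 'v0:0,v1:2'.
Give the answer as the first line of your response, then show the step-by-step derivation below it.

v0:1,v1:0,v2:0,v3:1,v4:0,v5:0,v6:0,v7:0

step 1: output 4; order=[4]; indeg=(3,1,0,1,0,0,0,0)
step 2: output 2; order=[4,2]; indeg=(2,0,0,1,0,0,0,0)
step 3: output 1; order=[4,2,1]; indeg=(1,0,0,1,0,0,0,0)
step 4: output 5; order=[4,2,1,5]; indeg=(1,0,0,1,0,0,0,0)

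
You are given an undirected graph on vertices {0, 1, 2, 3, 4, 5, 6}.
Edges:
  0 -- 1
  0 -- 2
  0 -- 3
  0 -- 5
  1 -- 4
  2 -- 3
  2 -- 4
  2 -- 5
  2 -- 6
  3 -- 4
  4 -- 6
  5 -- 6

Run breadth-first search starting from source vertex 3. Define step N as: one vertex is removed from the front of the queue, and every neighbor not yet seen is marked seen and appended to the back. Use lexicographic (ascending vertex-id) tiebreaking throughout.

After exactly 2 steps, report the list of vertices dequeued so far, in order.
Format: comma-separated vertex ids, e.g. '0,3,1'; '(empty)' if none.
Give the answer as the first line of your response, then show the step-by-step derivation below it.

3,0

step 1: dequeue 3; queue=[0,2,4]; order=3
step 2: dequeue 0; queue=[2,4,1,5]; order=3,0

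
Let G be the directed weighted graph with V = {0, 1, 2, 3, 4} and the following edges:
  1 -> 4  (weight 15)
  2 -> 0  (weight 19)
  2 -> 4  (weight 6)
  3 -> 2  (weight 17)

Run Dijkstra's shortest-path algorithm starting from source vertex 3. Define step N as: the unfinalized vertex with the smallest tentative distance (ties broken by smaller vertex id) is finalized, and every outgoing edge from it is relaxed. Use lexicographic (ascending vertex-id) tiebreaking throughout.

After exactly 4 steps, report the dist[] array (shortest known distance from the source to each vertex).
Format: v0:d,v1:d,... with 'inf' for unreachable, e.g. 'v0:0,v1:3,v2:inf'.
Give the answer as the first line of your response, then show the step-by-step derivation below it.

v0:36,v1:inf,v2:17,v3:0,v4:23

step 1: dist = v0:inf,v1:inf,v2:17,v3:0,v4:inf
step 2: dist = v0:36,v1:inf,v2:17,v3:0,v4:23
step 3: dist = v0:36,v1:inf,v2:17,v3:0,v4:23
step 4: dist = v0:36,v1:inf,v2:17,v3:0,v4:23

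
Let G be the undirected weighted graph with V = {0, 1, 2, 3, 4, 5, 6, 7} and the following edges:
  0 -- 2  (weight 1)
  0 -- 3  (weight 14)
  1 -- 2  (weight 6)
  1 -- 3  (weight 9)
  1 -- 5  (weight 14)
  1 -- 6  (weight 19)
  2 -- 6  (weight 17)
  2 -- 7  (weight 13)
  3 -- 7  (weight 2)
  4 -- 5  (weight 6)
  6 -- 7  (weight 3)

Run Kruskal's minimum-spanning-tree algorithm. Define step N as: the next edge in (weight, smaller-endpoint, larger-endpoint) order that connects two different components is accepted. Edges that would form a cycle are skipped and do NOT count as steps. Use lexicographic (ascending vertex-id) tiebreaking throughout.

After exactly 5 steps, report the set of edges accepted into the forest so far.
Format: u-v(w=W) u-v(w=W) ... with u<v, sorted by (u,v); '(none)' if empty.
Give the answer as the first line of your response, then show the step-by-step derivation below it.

0-2(w=1) 1-2(w=6) 3-7(w=2) 4-5(w=6) 6-7(w=3)

step 1: add edge 0-2 (w=1); MST = {0-2(w=1)}
step 2: add edge 3-7 (w=2); MST = {0-2(w=1) 3-7(w=2)}
step 3: add edge 6-7 (w=3); MST = {0-2(w=1) 3-7(w=2) 6-7(w=3)}
step 4: add edge 1-2 (w=6); MST = {0-2(w=1) 1-2(w=6) 3-7(w=2) 6-7(w=3)}
step 5: add edge 4-5 (w=6); MST = {0-2(w=1) 1-2(w=6) 3-7(w=2) 4-5(w=6) 6-7(w=3)}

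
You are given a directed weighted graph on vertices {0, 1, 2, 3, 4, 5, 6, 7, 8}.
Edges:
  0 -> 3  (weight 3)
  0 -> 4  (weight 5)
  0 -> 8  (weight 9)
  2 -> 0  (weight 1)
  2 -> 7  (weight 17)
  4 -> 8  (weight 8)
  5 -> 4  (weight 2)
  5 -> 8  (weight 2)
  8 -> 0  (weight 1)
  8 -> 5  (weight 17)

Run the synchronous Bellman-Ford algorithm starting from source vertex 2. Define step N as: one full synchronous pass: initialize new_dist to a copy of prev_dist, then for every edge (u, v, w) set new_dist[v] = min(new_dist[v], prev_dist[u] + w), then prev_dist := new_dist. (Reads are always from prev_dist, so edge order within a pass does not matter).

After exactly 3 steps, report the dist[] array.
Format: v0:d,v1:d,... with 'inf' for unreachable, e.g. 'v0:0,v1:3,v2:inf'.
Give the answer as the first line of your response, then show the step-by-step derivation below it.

v0:1,v1:inf,v2:0,v3:4,v4:6,v5:27,v6:inf,v7:17,v8:10

step 1: dist = v0:1,v1:inf,v2:0,v3:inf,v4:inf,v5:inf,v6:inf,v7:17,v8:inf
step 2: dist = v0:1,v1:inf,v2:0,v3:4,v4:6,v5:inf,v6:inf,v7:17,v8:10
step 3: dist = v0:1,v1:inf,v2:0,v3:4,v4:6,v5:27,v6:inf,v7:17,v8:10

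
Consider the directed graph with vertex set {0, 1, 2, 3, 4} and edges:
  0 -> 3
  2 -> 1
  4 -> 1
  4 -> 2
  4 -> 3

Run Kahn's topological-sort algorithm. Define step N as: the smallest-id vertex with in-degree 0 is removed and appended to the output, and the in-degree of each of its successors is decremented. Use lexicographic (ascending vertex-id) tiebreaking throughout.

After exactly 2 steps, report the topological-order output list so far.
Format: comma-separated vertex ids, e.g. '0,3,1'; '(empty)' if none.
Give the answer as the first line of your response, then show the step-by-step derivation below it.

0,4

step 1: output 0; order=[0]; indeg=(0,2,1,1,0)
step 2: output 4; order=[0,4]; indeg=(0,1,0,0,0)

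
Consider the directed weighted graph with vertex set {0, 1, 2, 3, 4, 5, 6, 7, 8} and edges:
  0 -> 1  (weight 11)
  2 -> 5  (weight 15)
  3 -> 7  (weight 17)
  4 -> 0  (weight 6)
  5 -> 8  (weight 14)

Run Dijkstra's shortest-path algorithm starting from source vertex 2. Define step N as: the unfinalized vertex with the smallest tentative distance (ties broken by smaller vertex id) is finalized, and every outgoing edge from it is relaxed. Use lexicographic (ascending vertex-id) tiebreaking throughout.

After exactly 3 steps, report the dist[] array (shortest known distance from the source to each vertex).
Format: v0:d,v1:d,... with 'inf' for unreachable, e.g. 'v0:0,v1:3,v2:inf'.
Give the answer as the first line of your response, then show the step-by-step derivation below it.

v0:inf,v1:inf,v2:0,v3:inf,v4:inf,v5:15,v6:inf,v7:inf,v8:29

step 1: dist = v0:inf,v1:inf,v2:0,v3:inf,v4:inf,v5:15,v6:inf,v7:inf,v8:inf
step 2: dist = v0:inf,v1:inf,v2:0,v3:inf,v4:inf,v5:15,v6:inf,v7:inf,v8:29
step 3: dist = v0:inf,v1:inf,v2:0,v3:inf,v4:inf,v5:15,v6:inf,v7:inf,v8:29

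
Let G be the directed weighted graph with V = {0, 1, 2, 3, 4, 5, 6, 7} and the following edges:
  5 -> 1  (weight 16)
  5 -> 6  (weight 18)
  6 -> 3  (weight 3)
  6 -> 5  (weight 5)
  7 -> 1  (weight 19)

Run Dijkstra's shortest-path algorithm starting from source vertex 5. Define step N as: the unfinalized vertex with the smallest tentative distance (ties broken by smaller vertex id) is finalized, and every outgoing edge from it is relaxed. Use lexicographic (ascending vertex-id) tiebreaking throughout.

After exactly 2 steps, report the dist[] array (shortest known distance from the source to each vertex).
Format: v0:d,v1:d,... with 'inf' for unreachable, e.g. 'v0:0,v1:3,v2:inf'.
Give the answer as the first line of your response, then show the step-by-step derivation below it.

v0:inf,v1:16,v2:inf,v3:inf,v4:inf,v5:0,v6:18,v7:inf

step 1: dist = v0:inf,v1:16,v2:inf,v3:inf,v4:inf,v5:0,v6:18,v7:inf
step 2: dist = v0:inf,v1:16,v2:inf,v3:inf,v4:inf,v5:0,v6:18,v7:inf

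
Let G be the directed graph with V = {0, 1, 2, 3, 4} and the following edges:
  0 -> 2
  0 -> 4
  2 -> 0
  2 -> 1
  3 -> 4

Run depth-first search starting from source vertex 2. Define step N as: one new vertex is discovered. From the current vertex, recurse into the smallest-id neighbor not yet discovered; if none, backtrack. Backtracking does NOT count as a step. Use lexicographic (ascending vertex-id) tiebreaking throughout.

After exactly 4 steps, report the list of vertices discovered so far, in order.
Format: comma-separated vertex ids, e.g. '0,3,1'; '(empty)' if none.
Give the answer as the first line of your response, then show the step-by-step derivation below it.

2,0,4,1

step 1: discover 2; path=2; order=2
step 2: discover 0; path=2>0; order=2,0
step 3: discover 4; path=2>0>4; order=2,0,4
step 4: discover 1; path=2>1; order=2,0,4,1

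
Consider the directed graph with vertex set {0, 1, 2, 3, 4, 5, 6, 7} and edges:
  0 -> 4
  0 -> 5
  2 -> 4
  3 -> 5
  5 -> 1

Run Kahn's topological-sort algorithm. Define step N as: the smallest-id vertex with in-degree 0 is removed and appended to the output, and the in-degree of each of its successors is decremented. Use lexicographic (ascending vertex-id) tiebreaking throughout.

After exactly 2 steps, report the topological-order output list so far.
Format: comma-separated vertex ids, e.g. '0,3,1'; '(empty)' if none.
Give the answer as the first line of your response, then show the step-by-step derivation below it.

0,2

step 1: output 0; order=[0]; indeg=(0,1,0,0,1,1,0,0)
step 2: output 2; order=[0,2]; indeg=(0,1,0,0,0,1,0,0)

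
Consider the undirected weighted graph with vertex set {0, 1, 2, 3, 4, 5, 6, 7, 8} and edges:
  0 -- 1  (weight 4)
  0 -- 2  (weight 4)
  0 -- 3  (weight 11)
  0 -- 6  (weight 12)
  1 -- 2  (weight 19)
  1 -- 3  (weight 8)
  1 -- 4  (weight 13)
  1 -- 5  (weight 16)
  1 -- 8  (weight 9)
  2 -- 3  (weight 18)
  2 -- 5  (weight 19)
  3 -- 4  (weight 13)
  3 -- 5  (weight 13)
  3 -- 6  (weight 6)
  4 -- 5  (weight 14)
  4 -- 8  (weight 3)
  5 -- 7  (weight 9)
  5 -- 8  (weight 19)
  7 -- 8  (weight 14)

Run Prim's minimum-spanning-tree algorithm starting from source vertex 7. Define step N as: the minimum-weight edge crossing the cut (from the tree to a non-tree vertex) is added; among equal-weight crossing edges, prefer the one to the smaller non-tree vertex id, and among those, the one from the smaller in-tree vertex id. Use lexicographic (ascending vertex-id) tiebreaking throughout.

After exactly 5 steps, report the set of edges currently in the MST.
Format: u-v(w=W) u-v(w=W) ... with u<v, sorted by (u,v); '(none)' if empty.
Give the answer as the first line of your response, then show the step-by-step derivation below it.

0-1(w=4) 1-3(w=8) 3-5(w=13) 3-6(w=6) 5-7(w=9)

step 1: add edge 5-7 (w=9); MST = {5-7(w=9)}
step 2: add edge 3-5 (w=13); MST = {3-5(w=13) 5-7(w=9)}
step 3: add edge 3-6 (w=6); MST = {3-5(w=13) 3-6(w=6) 5-7(w=9)}
step 4: add edge 1-3 (w=8); MST = {1-3(w=8) 3-5(w=13) 3-6(w=6) 5-7(w=9)}
step 5: add edge 0-1 (w=4); MST = {0-1(w=4) 1-3(w=8) 3-5(w=13) 3-6(w=6) 5-7(w=9)}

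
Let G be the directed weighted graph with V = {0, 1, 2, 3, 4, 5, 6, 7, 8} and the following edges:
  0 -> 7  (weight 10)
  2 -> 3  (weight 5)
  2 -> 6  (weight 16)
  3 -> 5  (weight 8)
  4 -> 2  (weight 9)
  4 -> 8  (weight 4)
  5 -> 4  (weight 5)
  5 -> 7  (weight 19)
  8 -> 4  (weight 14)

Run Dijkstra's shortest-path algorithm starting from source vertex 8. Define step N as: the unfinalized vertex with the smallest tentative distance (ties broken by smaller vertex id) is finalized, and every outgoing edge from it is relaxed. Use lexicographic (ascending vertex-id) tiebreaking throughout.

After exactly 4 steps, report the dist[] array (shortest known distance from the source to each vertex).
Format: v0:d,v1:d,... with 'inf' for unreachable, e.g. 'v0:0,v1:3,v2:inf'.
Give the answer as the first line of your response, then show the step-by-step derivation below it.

v0:inf,v1:inf,v2:23,v3:28,v4:14,v5:36,v6:39,v7:inf,v8:0

step 1: dist = v0:inf,v1:inf,v2:inf,v3:inf,v4:14,v5:inf,v6:inf,v7:inf,v8:0
step 2: dist = v0:inf,v1:inf,v2:23,v3:inf,v4:14,v5:inf,v6:inf,v7:inf,v8:0
step 3: dist = v0:inf,v1:inf,v2:23,v3:28,v4:14,v5:inf,v6:39,v7:inf,v8:0
step 4: dist = v0:inf,v1:inf,v2:23,v3:28,v4:14,v5:36,v6:39,v7:inf,v8:0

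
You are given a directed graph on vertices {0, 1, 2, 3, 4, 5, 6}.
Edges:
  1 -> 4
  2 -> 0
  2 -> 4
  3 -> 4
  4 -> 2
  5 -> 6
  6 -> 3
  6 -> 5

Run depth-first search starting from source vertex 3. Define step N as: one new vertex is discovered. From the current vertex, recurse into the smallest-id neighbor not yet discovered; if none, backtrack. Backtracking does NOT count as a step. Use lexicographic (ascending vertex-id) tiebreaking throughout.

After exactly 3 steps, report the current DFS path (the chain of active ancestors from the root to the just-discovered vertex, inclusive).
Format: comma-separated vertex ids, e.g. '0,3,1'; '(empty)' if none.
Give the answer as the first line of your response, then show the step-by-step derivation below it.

3,4,2

step 1: discover 3; path=3; order=3
step 2: discover 4; path=3>4; order=3,4
step 3: discover 2; path=3>4>2; order=3,4,2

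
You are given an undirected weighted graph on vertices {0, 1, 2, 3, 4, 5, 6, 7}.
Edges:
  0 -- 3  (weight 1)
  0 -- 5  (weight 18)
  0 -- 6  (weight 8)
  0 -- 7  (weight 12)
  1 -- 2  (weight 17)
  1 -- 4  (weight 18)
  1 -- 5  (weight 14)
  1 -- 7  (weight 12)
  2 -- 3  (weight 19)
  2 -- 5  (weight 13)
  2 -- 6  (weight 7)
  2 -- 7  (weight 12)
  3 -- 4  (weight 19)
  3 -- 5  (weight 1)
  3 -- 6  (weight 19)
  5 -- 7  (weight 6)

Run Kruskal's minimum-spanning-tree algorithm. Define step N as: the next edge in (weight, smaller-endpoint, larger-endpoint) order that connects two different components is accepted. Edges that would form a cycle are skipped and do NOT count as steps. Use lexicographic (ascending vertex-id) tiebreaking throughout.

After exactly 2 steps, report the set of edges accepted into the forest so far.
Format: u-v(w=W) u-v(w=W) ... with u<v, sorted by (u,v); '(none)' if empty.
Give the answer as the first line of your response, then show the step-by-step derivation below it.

0-3(w=1) 3-5(w=1)

step 1: add edge 0-3 (w=1); MST = {0-3(w=1)}
step 2: add edge 3-5 (w=1); MST = {0-3(w=1) 3-5(w=1)}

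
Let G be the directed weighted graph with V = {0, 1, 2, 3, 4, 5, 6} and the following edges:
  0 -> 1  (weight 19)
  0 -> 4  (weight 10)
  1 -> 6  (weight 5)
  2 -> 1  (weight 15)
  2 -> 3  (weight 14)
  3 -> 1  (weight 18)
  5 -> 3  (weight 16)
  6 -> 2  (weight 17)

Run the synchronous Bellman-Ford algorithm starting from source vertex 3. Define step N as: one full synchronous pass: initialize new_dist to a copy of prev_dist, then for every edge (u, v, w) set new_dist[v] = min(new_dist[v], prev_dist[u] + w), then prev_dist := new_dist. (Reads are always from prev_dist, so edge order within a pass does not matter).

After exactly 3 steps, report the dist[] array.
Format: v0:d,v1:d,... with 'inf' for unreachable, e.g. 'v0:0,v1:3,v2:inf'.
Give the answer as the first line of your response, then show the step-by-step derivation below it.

v0:inf,v1:18,v2:40,v3:0,v4:inf,v5:inf,v6:23

step 1: dist = v0:inf,v1:18,v2:inf,v3:0,v4:inf,v5:inf,v6:inf
step 2: dist = v0:inf,v1:18,v2:inf,v3:0,v4:inf,v5:inf,v6:23
step 3: dist = v0:inf,v1:18,v2:40,v3:0,v4:inf,v5:inf,v6:23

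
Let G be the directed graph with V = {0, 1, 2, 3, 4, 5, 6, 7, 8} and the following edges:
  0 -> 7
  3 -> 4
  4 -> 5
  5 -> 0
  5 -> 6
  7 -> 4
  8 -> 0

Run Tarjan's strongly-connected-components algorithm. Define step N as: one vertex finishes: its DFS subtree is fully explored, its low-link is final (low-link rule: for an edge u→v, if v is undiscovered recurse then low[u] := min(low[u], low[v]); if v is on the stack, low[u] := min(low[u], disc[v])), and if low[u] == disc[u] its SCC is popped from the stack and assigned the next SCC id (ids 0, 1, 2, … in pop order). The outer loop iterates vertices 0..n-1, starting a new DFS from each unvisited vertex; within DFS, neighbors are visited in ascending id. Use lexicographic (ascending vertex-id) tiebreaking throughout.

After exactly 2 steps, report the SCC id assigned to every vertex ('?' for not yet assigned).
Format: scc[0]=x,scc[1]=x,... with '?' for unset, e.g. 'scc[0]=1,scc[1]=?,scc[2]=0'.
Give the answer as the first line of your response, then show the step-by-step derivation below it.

scc[0]=?,scc[1]=?,scc[2]=?,scc[3]=?,scc[4]=?,scc[5]=?,scc[6]=0,scc[7]=?,scc[8]=?

step 1: low=(low[0]=0,low[1]=?,low[2]=?,low[3]=?,low[4]=2,low[5]=0,low[6]=4,low[7]=1,low[8]=?); scc=(scc[0]=?,scc[1]=?,scc[2]=?,scc[3]=?,scc[4]=?,scc[5]=?,scc[6]=0,scc[7]=?,scc[8]=?)
step 2: low=(low[0]=0,low[1]=?,low[2]=?,low[3]=?,low[4]=2,low[5]=0,low[6]=4,low[7]=1,low[8]=?); scc=(scc[0]=?,scc[1]=?,scc[2]=?,scc[3]=?,scc[4]=?,scc[5]=?,scc[6]=0,scc[7]=?,scc[8]=?)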